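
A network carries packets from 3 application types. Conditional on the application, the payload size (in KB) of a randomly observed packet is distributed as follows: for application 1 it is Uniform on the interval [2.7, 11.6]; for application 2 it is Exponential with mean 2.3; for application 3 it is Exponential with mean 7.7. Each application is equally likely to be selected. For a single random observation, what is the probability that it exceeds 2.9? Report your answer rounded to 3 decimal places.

0.649

Conditional on each application, P(X > 2.9): 1: 0.977528; 2: 0.283407; 3: 0.686174.
By total probability, P(X > 2.9) = 0.333333·0.977528 + 0.333333·0.283407 + 0.333333·0.686174 = 0.649037.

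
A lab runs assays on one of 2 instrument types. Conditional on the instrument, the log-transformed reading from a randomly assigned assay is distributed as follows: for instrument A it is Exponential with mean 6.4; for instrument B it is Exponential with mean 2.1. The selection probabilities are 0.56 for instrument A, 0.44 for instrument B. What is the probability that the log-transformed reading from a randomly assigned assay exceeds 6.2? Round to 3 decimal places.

Conditional on each instrument, P(X > 6.2): A: 0.379557; B: 0.0522152.
By total probability, P(X > 6.2) = 0.56·0.379557 + 0.44·0.0522152 = 0.235527.

0.236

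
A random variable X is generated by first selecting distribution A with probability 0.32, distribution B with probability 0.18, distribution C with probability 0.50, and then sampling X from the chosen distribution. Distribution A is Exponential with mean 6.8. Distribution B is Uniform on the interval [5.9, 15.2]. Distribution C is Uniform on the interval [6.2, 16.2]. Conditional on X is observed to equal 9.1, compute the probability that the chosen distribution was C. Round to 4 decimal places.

Likelihoods f(9.1 | ·): A: 0.0385747; B: 0.107527; C: 0.1.
Posterior ∝ prior × likelihood. Numerator for C: 0.5·0.1 = 0.05.
Normalizing constant: 0.32·0.0385747 + 0.18·0.107527 + 0.5·0.1 = 0.0816988.
P(C | observation) = 0.05 / 0.0816988 = 0.612004.

0.6120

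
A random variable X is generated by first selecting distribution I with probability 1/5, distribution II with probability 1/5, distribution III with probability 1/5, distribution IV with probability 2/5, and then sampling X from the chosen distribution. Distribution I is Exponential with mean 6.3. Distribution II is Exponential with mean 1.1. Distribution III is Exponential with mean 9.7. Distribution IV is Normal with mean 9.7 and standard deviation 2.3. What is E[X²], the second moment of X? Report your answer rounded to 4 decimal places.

For each component E[X²] = Var + (mean)², giving I: 79.38; II: 2.42; III: 188.18; IV: 99.38.
Overall E[X²] = 0.2·79.38 + 0.2·2.42 + 0.2·188.18 + 0.4·99.38 = 93.748.

93.7480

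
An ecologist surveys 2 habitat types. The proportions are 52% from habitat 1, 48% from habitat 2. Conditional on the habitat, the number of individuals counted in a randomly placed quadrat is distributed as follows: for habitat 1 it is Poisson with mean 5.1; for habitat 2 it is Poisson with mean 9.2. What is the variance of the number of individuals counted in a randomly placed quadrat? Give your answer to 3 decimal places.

11.264

Per component, 1: μ=5.1, E[X²]=31.11; 2: μ=9.2, E[X²]=93.84.
E[X] = 0.52·5.1 + 0.48·9.2 = 7.068.
E[X²] = 0.52·31.11 + 0.48·93.84 = 61.2204.
Var(X) = E[X²] − (E[X])² = 61.2204 − 49.9566 = 11.2638.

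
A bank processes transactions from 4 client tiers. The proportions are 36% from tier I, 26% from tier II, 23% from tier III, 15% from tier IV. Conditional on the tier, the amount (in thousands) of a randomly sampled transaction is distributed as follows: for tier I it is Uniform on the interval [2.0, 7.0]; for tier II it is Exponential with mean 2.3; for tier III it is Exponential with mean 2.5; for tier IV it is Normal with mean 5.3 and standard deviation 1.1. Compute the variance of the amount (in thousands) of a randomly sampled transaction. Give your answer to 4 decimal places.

5.1871

Per component, I: μ=4.5, E[X²]=22.3333; II: μ=2.3, E[X²]=10.58; III: μ=2.5, E[X²]=12.5; IV: μ=5.3, E[X²]=29.3.
E[X] = 0.36·4.5 + 0.26·2.3 + 0.23·2.5 + 0.15·5.3 = 3.588.
E[X²] = 0.36·22.3333 + 0.26·10.58 + 0.23·12.5 + 0.15·29.3 = 18.0608.
Var(X) = E[X²] − (E[X])² = 18.0608 − 12.8737 = 5.18706.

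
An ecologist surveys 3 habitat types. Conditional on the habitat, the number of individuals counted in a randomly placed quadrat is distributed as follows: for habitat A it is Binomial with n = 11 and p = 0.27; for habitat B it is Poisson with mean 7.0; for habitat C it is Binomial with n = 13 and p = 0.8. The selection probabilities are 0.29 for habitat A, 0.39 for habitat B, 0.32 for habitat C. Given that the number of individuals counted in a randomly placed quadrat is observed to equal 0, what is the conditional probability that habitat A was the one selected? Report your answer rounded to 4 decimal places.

Likelihoods P(X=0 | ·): A: 0.0313727; B: 0.000911882; C: 8.192e-10.
Posterior ∝ prior × likelihood. Numerator for A: 0.29·0.0313727 = 0.00909807.
Normalizing constant: 0.29·0.0313727 + 0.39·0.000911882 + 0.32·8.192e-10 = 0.00945371.
P(A | observation) = 0.00909807 / 0.00945371 = 0.962382.

0.9624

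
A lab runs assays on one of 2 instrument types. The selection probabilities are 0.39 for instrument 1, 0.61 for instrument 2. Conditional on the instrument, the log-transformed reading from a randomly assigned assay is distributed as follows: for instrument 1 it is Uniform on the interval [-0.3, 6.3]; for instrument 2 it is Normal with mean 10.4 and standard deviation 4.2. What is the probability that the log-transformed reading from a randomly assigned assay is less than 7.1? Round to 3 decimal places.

Conditional on each instrument, P(X < 7.1): 1: 1; 2: 0.216017.
By total probability, P(X < 7.1) = 0.39·1 + 0.61·0.216017 = 0.521771.

0.522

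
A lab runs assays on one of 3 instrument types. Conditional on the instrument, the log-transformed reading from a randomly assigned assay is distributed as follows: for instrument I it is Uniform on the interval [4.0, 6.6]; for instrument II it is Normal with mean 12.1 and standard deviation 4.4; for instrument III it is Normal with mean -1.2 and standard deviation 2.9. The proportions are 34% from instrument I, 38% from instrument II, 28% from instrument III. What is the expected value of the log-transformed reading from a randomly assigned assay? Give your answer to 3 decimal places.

6.064

Component means — I: 5.3; II: 12.1; III: -1.2.
E[X] = 0.34·5.3 + 0.38·12.1 + 0.28·-1.2 = 6.064.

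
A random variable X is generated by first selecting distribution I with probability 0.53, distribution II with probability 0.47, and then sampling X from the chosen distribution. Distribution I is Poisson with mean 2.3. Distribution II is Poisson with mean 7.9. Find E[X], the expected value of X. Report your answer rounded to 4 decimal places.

Component means — I: 2.3; II: 7.9.
E[X] = 0.53·2.3 + 0.47·7.9 = 4.932.

4.9320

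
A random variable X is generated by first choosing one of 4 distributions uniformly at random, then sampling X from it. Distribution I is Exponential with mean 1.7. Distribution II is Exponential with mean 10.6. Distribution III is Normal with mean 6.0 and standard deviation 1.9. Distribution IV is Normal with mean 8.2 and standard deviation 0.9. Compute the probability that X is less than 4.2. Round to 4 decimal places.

Conditional on each component, P(X < 4.2): I: 0.915465; II: 0.327146; III: 0.171726; IV: 4.40596e-06.
By total probability, P(X < 4.2) = 0.25·0.915465 + 0.25·0.327146 + 0.25·0.171726 + 0.25·4.40596e-06 = 0.353585.

0.3536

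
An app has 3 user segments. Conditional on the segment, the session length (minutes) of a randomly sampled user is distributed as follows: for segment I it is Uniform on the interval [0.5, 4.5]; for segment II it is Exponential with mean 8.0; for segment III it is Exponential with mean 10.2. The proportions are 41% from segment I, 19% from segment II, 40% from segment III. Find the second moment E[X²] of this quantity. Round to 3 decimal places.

For each component E[X²] = Var + (mean)², giving I: 7.58333; II: 128; III: 208.08.
Overall E[X²] = 0.41·7.58333 + 0.19·128 + 0.4·208.08 = 110.661.

110.661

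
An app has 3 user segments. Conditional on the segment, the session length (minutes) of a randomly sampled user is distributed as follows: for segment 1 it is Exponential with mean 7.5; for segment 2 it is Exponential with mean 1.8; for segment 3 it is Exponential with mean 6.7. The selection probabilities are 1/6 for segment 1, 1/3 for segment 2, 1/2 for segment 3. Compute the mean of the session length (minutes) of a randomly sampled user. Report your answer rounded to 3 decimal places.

Component means — 1: 7.5; 2: 1.8; 3: 6.7.
E[X] = 0.166667·7.5 + 0.333333·1.8 + 0.5·6.7 = 5.2.

5.200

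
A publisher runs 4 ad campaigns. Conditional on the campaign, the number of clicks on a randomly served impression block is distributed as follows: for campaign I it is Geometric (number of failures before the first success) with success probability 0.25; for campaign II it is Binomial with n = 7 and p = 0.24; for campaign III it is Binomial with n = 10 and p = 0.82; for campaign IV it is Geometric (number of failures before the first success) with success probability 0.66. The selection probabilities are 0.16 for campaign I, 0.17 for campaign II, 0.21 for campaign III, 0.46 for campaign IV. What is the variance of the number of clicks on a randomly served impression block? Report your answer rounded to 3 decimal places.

Per component, I: μ=3, E[X²]=21; II: μ=1.68, E[X²]=4.0992; III: μ=8.2, E[X²]=68.716; IV: μ=0.515152, E[X²]=1.04591.
E[X] = 0.16·3 + 0.17·1.68 + 0.21·8.2 + 0.46·0.515152 = 2.72457.
E[X²] = 0.16·21 + 0.17·4.0992 + 0.21·68.716 + 0.46·1.04591 = 18.9683.
Var(X) = E[X²] − (E[X])² = 18.9683 − 7.42328 = 11.5451.

11.545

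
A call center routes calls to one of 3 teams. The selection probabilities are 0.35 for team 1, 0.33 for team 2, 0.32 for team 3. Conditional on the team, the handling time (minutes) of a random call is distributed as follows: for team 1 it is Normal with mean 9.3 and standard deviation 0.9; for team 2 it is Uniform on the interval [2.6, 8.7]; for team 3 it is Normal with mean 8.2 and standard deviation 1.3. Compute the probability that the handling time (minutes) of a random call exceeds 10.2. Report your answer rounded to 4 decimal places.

Conditional on each team, P(X > 10.2): 1: 0.158655; 2: 0; 3: 0.0619679.
By total probability, P(X > 10.2) = 0.35·0.158655 + 0.33·0 + 0.32·0.0619679 = 0.0753591.

0.0754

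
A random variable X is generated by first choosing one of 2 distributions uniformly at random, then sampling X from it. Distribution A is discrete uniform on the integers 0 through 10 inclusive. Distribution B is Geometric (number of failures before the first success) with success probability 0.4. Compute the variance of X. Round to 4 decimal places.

9.9375

Per component, A: μ=5, E[X²]=35; B: μ=1.5, E[X²]=6.
E[X] = 0.5·5 + 0.5·1.5 = 3.25.
E[X²] = 0.5·35 + 0.5·6 = 20.5.
Var(X) = E[X²] − (E[X])² = 20.5 − 10.5625 = 9.9375.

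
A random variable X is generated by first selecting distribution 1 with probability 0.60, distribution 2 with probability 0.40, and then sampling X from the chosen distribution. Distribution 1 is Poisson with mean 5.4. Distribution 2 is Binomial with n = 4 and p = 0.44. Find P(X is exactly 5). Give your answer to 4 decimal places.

0.1037

Conditional on each component, P(X = 5): 1: 0.172821; 2: 0.
By total probability, P(X = 5) = 0.6·0.172821 + 0.4·0 = 0.103693.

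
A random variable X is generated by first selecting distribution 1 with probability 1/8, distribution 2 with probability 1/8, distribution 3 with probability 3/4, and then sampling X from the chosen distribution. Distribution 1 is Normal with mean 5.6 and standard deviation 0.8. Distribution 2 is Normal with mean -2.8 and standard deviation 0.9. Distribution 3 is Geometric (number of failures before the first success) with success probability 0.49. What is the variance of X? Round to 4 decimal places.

Per component, 1: μ=5.6, E[X²]=32; 2: μ=-2.8, E[X²]=8.65; 3: μ=1.04082, E[X²]=3.20741.
E[X] = 0.125·5.6 + 0.125·-2.8 + 0.75·1.04082 = 1.13061.
E[X²] = 0.125·32 + 0.125·8.65 + 0.75·3.20741 = 7.48681.
Var(X) = E[X²] − (E[X])² = 7.48681 − 1.27828 = 6.20853.

6.2085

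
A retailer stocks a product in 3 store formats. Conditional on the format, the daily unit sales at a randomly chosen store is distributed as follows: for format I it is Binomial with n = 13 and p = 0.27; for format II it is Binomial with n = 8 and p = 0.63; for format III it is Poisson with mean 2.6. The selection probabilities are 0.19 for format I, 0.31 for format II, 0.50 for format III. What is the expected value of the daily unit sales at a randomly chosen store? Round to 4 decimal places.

Component means — I: 3.51; II: 5.04; III: 2.6.
E[X] = 0.19·3.51 + 0.31·5.04 + 0.5·2.6 = 3.5293.

3.5293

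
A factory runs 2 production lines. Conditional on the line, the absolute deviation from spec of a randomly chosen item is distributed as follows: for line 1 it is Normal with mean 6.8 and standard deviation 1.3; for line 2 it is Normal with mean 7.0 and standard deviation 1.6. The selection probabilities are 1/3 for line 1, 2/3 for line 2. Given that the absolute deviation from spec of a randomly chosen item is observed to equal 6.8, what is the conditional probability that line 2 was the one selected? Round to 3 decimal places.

0.617

Likelihoods f(6.8 | ·): 1: 0.306879; 2: 0.247399.
Posterior ∝ prior × likelihood. Numerator for 2: 0.666667·0.247399 = 0.164932.
Normalizing constant: 0.333333·0.306879 + 0.666667·0.247399 = 0.267225.
P(2 | observation) = 0.164932 / 0.267225 = 0.617204.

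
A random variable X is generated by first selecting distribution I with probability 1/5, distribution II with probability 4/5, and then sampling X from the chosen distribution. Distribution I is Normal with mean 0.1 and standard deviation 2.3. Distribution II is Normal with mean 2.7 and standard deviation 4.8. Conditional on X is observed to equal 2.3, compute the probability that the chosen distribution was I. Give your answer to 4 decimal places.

Likelihoods f(2.3 | ·): I: 0.109776; II: 0.0828249.
Posterior ∝ prior × likelihood. Numerator for I: 0.2·0.109776 = 0.0219552.
Normalizing constant: 0.2·0.109776 + 0.8·0.0828249 = 0.0882151.
P(I | observation) = 0.0219552 / 0.0882151 = 0.248882.

0.2489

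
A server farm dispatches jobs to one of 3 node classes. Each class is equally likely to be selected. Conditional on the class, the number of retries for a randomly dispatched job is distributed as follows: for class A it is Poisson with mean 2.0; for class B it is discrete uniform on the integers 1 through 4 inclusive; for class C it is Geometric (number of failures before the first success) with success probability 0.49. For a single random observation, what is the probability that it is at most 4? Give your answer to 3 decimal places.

0.971

Conditional on each class, P(X ≤ 4): A: 0.947347; B: 1; C: 0.965497.
By total probability, P(X ≤ 4) = 0.333333·0.947347 + 0.333333·1 + 0.333333·0.965497 = 0.970948.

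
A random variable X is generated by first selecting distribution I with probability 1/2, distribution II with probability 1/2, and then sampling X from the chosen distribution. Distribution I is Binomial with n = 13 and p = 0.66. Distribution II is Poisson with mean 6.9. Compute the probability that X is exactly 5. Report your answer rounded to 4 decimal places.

0.0801

Conditional on each component, P(X = 5): I: 0.0287826; II: 0.131351.
By total probability, P(X = 5) = 0.5·0.0287826 + 0.5·0.131351 = 0.0800666.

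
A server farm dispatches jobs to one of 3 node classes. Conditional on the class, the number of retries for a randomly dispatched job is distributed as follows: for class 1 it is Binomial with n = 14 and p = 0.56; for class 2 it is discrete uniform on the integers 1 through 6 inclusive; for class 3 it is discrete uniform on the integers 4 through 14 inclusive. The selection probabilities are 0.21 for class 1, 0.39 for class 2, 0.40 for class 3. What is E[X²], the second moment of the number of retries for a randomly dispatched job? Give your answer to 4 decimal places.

55.9472

For each component E[X²] = Var + (mean)², giving 1: 64.9152; 2: 15.1667; 3: 91.
Overall E[X²] = 0.21·64.9152 + 0.39·15.1667 + 0.4·91 = 55.9472.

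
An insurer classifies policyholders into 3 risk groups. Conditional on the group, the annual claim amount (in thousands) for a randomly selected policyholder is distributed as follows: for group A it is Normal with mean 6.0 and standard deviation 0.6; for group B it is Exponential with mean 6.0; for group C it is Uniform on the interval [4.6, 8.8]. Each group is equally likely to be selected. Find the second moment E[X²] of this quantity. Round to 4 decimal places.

For each component E[X²] = Var + (mean)², giving A: 36.36; B: 72; C: 46.36.
Overall E[X²] = 0.333333·36.36 + 0.333333·72 + 0.333333·46.36 = 51.5733.

51.5733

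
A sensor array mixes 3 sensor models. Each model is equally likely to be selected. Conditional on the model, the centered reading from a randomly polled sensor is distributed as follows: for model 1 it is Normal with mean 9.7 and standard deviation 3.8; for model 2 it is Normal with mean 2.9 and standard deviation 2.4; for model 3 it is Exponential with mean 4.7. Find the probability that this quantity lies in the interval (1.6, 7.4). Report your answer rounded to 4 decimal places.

0.4786

Conditional on each model, P(1.6 < X < 7.4): 1: 0.255981; 2: 0.67558; 3: 0.50435.
By total probability, P(1.6 < X < 7.4) = 0.333333·0.255981 + 0.333333·0.67558 + 0.333333·0.50435 = 0.478637.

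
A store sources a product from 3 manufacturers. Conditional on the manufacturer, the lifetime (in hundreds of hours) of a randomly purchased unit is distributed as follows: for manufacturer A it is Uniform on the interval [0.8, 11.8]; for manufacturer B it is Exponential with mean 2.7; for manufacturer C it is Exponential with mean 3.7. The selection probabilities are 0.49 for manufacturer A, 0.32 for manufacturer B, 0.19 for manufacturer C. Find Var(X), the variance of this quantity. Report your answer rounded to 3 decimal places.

12.597

Per component, A: μ=6.3, E[X²]=49.7733; B: μ=2.7, E[X²]=14.58; C: μ=3.7, E[X²]=27.38.
E[X] = 0.49·6.3 + 0.32·2.7 + 0.19·3.7 = 4.654.
E[X²] = 0.49·49.7733 + 0.32·14.58 + 0.19·27.38 = 34.2567.
Var(X) = E[X²] − (E[X])² = 34.2567 − 21.6597 = 12.597.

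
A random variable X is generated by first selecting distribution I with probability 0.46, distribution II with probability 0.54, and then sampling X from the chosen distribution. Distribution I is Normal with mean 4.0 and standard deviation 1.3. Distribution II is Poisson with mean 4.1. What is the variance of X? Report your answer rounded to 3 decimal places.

2.994

Per component, I: μ=4, E[X²]=17.69; II: μ=4.1, E[X²]=20.91.
E[X] = 0.46·4 + 0.54·4.1 = 4.054.
E[X²] = 0.46·17.69 + 0.54·20.91 = 19.4288.
Var(X) = E[X²] − (E[X])² = 19.4288 − 16.4349 = 2.99388.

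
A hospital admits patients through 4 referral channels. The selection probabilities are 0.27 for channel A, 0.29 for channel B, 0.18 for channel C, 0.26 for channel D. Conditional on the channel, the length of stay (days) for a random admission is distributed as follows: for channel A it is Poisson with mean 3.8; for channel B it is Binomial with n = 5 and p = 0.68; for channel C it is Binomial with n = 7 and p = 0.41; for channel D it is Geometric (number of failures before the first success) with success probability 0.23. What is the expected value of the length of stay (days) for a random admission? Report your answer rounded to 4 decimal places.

3.3990

Component means — A: 3.8; B: 3.4; C: 2.87; D: 3.34783.
E[X] = 0.27·3.8 + 0.29·3.4 + 0.18·2.87 + 0.26·3.34783 = 3.39903.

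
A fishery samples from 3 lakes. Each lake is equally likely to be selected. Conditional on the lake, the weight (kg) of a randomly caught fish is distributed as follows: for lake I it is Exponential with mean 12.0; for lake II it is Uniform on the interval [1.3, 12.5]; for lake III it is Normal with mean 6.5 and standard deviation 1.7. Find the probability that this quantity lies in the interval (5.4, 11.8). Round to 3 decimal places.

0.525

Conditional on each lake, P(5.4 < X < 11.8): I: 0.263566; II: 0.571429; III: 0.740292.
By total probability, P(5.4 < X < 11.8) = 0.333333·0.263566 + 0.333333·0.571429 + 0.333333·0.740292 = 0.525095.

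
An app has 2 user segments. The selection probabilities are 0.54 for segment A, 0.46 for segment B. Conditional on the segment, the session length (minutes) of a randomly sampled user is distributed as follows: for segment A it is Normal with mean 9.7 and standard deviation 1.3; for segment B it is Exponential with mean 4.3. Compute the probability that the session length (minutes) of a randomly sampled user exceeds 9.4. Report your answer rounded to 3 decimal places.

0.371

Conditional on each segment, P(X > 9.4): A: 0.591253; B: 0.11236.
By total probability, P(X > 9.4) = 0.54·0.591253 + 0.46·0.11236 = 0.370962.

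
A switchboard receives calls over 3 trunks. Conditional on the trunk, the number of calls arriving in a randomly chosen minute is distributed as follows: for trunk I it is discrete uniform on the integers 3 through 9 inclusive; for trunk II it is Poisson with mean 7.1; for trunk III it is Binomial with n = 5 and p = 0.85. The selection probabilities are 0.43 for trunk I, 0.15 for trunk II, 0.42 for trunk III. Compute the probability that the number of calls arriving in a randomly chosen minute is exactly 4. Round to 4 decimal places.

Conditional on each trunk, P(X = 4): I: 0.142857; II: 0.0873638; III: 0.391505.
By total probability, P(X = 4) = 0.43·0.142857 + 0.15·0.0873638 + 0.42·0.391505 = 0.238965.

0.2390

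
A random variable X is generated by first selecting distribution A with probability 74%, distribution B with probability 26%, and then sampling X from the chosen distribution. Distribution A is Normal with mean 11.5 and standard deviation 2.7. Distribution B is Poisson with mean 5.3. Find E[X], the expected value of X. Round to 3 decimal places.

Component means — A: 11.5; B: 5.3.
E[X] = 0.74·11.5 + 0.26·5.3 = 9.888.

9.888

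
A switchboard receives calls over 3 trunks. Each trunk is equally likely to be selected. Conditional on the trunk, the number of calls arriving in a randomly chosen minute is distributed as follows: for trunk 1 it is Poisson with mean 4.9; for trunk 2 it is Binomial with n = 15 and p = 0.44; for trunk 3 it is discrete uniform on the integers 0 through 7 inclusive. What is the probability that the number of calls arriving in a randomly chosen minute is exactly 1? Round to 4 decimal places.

0.0545

Conditional on each trunk, P(X = 1): 1: 0.0364883; 2: 0.00196869; 3: 0.125.
By total probability, P(X = 1) = 0.333333·0.0364883 + 0.333333·0.00196869 + 0.333333·0.125 = 0.0544856.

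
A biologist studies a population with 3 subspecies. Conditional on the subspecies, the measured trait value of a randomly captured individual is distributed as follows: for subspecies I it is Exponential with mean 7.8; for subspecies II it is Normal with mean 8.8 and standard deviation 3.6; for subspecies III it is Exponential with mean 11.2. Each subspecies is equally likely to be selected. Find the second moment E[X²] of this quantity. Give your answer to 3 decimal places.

154.320

For each component E[X²] = Var + (mean)², giving I: 121.68; II: 90.4; III: 250.88.
Overall E[X²] = 0.333333·121.68 + 0.333333·90.4 + 0.333333·250.88 = 154.32.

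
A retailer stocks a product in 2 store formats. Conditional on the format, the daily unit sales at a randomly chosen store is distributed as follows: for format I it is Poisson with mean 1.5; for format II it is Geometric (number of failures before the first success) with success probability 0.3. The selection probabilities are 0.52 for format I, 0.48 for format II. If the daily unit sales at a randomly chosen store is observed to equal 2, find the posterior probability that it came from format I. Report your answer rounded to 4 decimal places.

Likelihoods P(X=2 | ·): I: 0.251021; II: 0.147.
Posterior ∝ prior × likelihood. Numerator for I: 0.52·0.251021 = 0.130531.
Normalizing constant: 0.52·0.251021 + 0.48·0.147 = 0.201091.
P(I | observation) = 0.130531 / 0.201091 = 0.649114.

0.6491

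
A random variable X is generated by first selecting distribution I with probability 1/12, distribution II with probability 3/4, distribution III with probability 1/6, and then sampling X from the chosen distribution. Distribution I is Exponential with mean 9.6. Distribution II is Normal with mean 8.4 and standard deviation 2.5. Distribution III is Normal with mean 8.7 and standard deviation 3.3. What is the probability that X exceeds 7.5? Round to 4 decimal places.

Conditional on each component, P(X > 7.5): I: 0.457833; II: 0.640576; III: 0.641935.
By total probability, P(X > 7.5) = 0.0833333·0.457833 + 0.75·0.640576 + 0.166667·0.641935 = 0.625574.

0.6256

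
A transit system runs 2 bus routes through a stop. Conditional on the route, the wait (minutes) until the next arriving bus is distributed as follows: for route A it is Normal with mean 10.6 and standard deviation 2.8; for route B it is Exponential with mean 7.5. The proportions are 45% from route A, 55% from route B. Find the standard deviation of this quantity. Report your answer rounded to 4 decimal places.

Per component, A: μ=10.6, E[X²]=120.2; B: μ=7.5, E[X²]=112.5.
E[X] = 0.45·10.6 + 0.55·7.5 = 8.895.
E[X²] = 0.45·120.2 + 0.55·112.5 = 115.965.
Var(X) = E[X²] − (E[X])² = 115.965 − 79.121 = 36.844.
SD(X) = √36.844 = 6.06992.

6.0699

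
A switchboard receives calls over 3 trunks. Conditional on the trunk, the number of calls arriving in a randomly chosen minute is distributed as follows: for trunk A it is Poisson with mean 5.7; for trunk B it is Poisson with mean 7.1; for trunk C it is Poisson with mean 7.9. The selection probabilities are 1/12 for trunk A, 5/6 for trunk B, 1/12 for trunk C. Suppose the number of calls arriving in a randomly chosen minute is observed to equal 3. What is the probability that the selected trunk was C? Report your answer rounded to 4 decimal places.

0.0487

Likelihoods P(X=3 | ·): A: 0.103275; B: 0.049219; C: 0.0304652.
Posterior ∝ prior × likelihood. Numerator for C: 0.0833333·0.0304652 = 0.00253876.
Normalizing constant: 0.0833333·0.103275 + 0.833333·0.049219 + 0.0833333·0.0304652 = 0.0521609.
P(C | observation) = 0.00253876 / 0.0521609 = 0.0486718.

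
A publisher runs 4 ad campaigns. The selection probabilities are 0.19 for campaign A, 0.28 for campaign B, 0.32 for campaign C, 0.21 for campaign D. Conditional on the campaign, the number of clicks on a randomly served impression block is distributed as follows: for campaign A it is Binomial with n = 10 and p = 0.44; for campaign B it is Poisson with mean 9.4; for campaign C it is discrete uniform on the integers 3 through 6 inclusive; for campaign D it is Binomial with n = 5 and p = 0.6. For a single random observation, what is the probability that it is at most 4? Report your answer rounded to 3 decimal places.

0.466

Conditional on each campaign, P(X ≤ 4): A: 0.530419; B: 0.0428778; C: 0.5; D: 0.92224.
By total probability, P(X ≤ 4) = 0.19·0.530419 + 0.28·0.0428778 + 0.32·0.5 + 0.21·0.92224 = 0.466456.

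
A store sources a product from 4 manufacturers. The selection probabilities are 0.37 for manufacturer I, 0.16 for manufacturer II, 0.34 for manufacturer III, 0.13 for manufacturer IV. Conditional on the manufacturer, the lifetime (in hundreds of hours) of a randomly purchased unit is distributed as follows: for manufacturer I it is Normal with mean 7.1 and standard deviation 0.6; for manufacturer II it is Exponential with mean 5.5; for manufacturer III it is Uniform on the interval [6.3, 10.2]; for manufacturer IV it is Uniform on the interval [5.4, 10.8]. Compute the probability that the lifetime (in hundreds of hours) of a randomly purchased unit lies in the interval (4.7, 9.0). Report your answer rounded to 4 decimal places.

Conditional on each manufacturer, P(4.7 < X < 9.0): I: 0.999197; II: 0.23079; III: 0.692308; IV: 0.666667.
By total probability, P(4.7 < X < 9.0) = 0.37·0.999197 + 0.16·0.23079 + 0.34·0.692308 + 0.13·0.666667 = 0.728681.

0.7287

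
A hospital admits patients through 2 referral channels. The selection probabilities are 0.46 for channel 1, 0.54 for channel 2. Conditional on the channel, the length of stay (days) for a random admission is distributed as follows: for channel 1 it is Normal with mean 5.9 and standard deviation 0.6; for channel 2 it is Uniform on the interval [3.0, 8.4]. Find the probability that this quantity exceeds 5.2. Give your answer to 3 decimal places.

Conditional on each channel, P(X > 5.2): 1: 0.878327; 2: 0.592593.
By total probability, P(X > 5.2) = 0.46·0.878327 + 0.54·0.592593 = 0.724031.

0.724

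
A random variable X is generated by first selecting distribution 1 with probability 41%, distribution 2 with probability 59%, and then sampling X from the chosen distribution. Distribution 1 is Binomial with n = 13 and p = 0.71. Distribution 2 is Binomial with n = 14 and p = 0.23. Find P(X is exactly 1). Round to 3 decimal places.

Conditional on each component, P(X = 1): 1: 3.26571e-06; 2: 0.107705.
By total probability, P(X = 1) = 0.41·3.26571e-06 + 0.59·0.107705 = 0.0635472.

0.064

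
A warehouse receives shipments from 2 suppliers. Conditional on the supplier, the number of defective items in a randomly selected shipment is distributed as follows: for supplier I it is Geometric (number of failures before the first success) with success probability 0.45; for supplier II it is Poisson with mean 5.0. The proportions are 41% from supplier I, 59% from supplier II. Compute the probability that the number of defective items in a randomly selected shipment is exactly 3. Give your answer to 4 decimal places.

0.1135

Conditional on each supplier, P(X = 3): I: 0.0748688; II: 0.140374.
By total probability, P(X = 3) = 0.41·0.0748688 + 0.59·0.140374 = 0.113517.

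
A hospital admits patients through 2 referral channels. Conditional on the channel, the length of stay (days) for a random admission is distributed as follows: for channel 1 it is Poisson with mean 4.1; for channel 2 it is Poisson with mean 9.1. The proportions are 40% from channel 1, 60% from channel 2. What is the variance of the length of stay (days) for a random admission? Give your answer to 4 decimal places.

13.1000

Per component, 1: μ=4.1, E[X²]=20.91; 2: μ=9.1, E[X²]=91.91.
E[X] = 0.4·4.1 + 0.6·9.1 = 7.1.
E[X²] = 0.4·20.91 + 0.6·91.91 = 63.51.
Var(X) = E[X²] − (E[X])² = 63.51 − 50.41 = 13.1.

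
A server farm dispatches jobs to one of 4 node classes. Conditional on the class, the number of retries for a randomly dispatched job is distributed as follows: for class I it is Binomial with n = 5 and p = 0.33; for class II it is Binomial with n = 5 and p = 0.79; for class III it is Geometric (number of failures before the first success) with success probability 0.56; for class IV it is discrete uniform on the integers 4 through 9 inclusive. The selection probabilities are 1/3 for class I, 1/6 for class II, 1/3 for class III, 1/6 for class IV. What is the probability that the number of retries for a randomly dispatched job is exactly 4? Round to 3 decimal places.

0.116

Conditional on each class, P(X = 4): I: 0.0397284; II: 0.408976; III: 0.0209893; IV: 0.166667.
By total probability, P(X = 4) = 0.333333·0.0397284 + 0.166667·0.408976 + 0.333333·0.0209893 + 0.166667·0.166667 = 0.11618.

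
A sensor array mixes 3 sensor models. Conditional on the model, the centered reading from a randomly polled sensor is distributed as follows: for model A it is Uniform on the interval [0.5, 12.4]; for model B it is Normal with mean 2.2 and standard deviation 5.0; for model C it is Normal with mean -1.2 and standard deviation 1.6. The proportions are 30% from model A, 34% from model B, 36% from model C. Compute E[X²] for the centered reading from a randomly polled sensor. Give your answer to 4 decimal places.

27.6066

For each component E[X²] = Var + (mean)², giving A: 53.4033; B: 29.84; C: 4.
Overall E[X²] = 0.3·53.4033 + 0.34·29.84 + 0.36·4 = 27.6066.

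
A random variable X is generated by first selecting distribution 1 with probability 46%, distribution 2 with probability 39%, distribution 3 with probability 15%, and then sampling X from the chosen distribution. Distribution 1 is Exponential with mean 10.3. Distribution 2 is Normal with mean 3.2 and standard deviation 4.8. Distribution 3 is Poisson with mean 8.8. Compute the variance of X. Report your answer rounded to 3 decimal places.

Per component, 1: μ=10.3, E[X²]=212.18; 2: μ=3.2, E[X²]=33.28; 3: μ=8.8, E[X²]=86.24.
E[X] = 0.46·10.3 + 0.39·3.2 + 0.15·8.8 = 7.306.
E[X²] = 0.46·212.18 + 0.39·33.28 + 0.15·86.24 = 123.518.
Var(X) = E[X²] − (E[X])² = 123.518 − 53.3776 = 70.1404.

70.140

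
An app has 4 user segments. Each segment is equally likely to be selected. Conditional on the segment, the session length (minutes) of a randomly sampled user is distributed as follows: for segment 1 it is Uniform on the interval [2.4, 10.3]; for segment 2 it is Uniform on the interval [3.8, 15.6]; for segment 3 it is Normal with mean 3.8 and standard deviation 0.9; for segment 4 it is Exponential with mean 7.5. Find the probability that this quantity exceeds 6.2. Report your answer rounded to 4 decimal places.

Conditional on each segment, P(X > 6.2): 1: 0.518987; 2: 0.79661; 3: 0.00383038; 4: 0.437505.
By total probability, P(X > 6.2) = 0.25·0.518987 + 0.25·0.79661 + 0.25·0.00383038 + 0.25·0.437505 = 0.439233.

0.4392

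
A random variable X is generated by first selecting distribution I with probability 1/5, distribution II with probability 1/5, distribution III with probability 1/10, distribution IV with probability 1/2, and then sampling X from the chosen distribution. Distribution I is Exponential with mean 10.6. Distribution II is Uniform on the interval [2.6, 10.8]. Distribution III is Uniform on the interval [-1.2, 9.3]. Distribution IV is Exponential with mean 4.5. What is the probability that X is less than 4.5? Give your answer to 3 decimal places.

Conditional on each component, P(X < 4.5): I: 0.345922; II: 0.231707; III: 0.542857; IV: 0.632121.
By total probability, P(X < 4.5) = 0.2·0.345922 + 0.2·0.231707 + 0.1·0.542857 + 0.5·0.632121 = 0.485872.

0.486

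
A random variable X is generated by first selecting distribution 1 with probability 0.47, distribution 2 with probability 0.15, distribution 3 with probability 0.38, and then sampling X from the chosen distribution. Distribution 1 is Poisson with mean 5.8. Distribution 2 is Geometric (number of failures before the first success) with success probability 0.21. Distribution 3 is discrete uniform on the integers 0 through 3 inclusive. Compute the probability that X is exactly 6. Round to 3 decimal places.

Conditional on each component, P(X = 6): 1: 0.160076; 2: 0.0510484; 3: 0.
By total probability, P(X = 6) = 0.47·0.160076 + 0.15·0.0510484 + 0.38·0 = 0.0828932.

0.083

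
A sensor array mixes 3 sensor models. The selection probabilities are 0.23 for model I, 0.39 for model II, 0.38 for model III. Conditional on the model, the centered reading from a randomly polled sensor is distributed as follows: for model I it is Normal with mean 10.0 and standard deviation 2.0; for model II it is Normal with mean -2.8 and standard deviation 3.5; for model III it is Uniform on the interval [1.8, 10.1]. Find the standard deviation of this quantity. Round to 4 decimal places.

5.9461

Per component, I: μ=10, E[X²]=104; II: μ=-2.8, E[X²]=20.09; III: μ=5.95, E[X²]=41.1433.
E[X] = 0.23·10 + 0.39·-2.8 + 0.38·5.95 = 3.469.
E[X²] = 0.23·104 + 0.39·20.09 + 0.38·41.1433 = 47.3896.
Var(X) = E[X²] − (E[X])² = 47.3896 − 12.034 = 35.3556.
SD(X) = √35.3556 = 5.94606.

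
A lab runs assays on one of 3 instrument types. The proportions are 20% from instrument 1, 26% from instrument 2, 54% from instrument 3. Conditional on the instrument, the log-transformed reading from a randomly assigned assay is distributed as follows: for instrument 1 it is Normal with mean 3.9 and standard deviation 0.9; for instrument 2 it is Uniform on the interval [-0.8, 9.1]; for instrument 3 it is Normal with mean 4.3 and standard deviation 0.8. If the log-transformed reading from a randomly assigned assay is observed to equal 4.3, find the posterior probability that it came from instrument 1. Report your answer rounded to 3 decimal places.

0.214

Likelihoods f(4.3 | ·): 1: 0.401582; 2: 0.10101; 3: 0.498678.
Posterior ∝ prior × likelihood. Numerator for 1: 0.2·0.401582 = 0.0803164.
Normalizing constant: 0.2·0.401582 + 0.26·0.10101 + 0.54·0.498678 = 0.375865.
P(1 | observation) = 0.0803164 / 0.375865 = 0.213684.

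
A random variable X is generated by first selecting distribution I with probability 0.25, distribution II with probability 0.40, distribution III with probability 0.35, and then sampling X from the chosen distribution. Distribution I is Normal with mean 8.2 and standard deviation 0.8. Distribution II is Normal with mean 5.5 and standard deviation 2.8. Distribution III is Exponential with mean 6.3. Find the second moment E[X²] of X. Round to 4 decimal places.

59.9890

For each component E[X²] = Var + (mean)², giving I: 67.88; II: 38.09; III: 79.38.
Overall E[X²] = 0.25·67.88 + 0.4·38.09 + 0.35·79.38 = 59.989.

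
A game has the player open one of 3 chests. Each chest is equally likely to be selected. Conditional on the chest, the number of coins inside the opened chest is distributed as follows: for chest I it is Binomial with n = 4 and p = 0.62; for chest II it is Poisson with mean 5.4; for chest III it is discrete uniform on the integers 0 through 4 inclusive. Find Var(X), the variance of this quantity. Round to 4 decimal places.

5.0382

Per component, I: μ=2.48, E[X²]=7.0928; II: μ=5.4, E[X²]=34.56; III: μ=2, E[X²]=6.
E[X] = 0.333333·2.48 + 0.333333·5.4 + 0.333333·2 = 3.29333.
E[X²] = 0.333333·7.0928 + 0.333333·34.56 + 0.333333·6 = 15.8843.
Var(X) = E[X²] − (E[X])² = 15.8843 − 10.846 = 5.03822.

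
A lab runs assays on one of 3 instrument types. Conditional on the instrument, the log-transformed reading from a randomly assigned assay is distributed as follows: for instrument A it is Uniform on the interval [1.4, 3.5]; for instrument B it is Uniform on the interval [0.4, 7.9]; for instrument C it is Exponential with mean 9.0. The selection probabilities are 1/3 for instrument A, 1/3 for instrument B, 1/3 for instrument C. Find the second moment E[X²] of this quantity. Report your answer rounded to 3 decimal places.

For each component E[X²] = Var + (mean)², giving A: 6.37; B: 21.91; C: 162.
Overall E[X²] = 0.333333·6.37 + 0.333333·21.91 + 0.333333·162 = 63.4267.

63.427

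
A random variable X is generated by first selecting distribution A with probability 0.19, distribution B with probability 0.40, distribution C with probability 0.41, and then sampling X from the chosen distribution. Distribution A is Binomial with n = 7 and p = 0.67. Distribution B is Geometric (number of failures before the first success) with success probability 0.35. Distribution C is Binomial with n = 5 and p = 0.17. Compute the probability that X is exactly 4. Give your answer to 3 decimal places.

Conditional on each component, P(X = 4): A: 0.25346; B: 0.0624772; C: 0.00346612.
By total probability, P(X = 4) = 0.19·0.25346 + 0.4·0.0624772 + 0.41·0.00346612 = 0.0745693.

0.075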